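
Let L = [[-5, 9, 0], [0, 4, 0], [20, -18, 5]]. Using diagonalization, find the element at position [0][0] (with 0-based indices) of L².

Characteristic polynomial: λ^3 - 4λ^2 - 25λ + 100 = (λ - 5)(λ - 4)(λ + 5), so the eigenvalues are -5, 4, 5.
λ=-5: eigenvector (1, 0, -2).
λ=4: eigenvector (1, 1, -2).
λ=5: eigenvector (0, 0, 1).
P = [[1, 1, 0], [0, 1, 0], [-2, -2, 1]], D = diag(-5, 4, 5), P⁻¹ = [[1, -1, 0], [0, 1, 0], [2, 0, 1]].
L² = P·diag(25, 16, 25)·P⁻¹ = [[25, -9, 0], [0, 16, 0], [0, 18, 25]].
The requested entry is 25.

25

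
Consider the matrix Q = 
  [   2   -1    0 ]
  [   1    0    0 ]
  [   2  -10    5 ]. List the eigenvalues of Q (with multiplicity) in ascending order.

1, 1, 5

Characteristic polynomial: p(s) = s^3 - 7s^2 + 11s - 5 = (s - 5)(s - 1)^2.
Roots (with multiplicity): 1, 1, 5.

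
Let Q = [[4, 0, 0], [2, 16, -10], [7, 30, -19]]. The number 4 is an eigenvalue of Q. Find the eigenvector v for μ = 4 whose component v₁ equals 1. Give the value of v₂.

Q − 4I = [[0, 0, 0], [2, 12, -10], [7, 30, -23]].
Solving (Q − 4I)v = 0 gives the eigenspace spanned by (1, -1, -1).
With v₁ = 1, v = (1, -1, -1), so v₂ = -1.

-1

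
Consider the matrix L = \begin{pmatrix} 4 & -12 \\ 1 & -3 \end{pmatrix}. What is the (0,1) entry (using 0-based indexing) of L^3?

-12

Characteristic polynomial: t^2 - t = t(t - 1), so the eigenvalues are 0, 1.
t=0: eigenvector (3, 1).
t=1: eigenvector (4, 1).
P = [[3, 4], [1, 1]], D = diag(0, 1), P⁻¹ = [[-1, 4], [1, -3]].
L³ = P·diag(0, 1)·P⁻¹ = [[4, -12], [1, -3]].
The requested entry is -12.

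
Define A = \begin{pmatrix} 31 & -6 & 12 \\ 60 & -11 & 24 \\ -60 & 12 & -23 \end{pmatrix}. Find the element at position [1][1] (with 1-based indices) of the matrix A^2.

Characteristic polynomial: r^3 + 3r^2 - 9r + 5 = (r - 1)^2(r + 5), so the eigenvalues are -5, 1, 1.
r=-5: eigenvector (1, 2, -2).
r=1: eigenvector (-1, -1, 2).
r=1: eigenvector (2, 4, -3).
P = [[1, -1, 2], [2, -1, 4], [-2, 2, -3]], D = diag(-5, 1, 1), P⁻¹ = [[-5, 1, -2], [-2, 1, 0], [2, 0, 1]].
A² = P·diag(25, 1, 1)·P⁻¹ = [[-119, 24, -48], [-240, 49, -96], [240, -48, 97]].
The requested entry is -119.

-119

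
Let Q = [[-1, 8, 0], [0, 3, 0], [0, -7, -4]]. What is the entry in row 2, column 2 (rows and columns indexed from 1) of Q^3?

Characteristic polynomial: μ^3 + 2μ^2 - 11μ - 12 = (μ - 3)(μ + 1)(μ + 4), so the eigenvalues are -4, -1, 3.
μ=-1: eigenvector (1, 0, 0).
μ=-4: eigenvector (0, 0, 1).
μ=3: eigenvector (2, 1, -1).
P = [[1, 0, 2], [0, 0, 1], [0, 1, -1]], D = diag(-1, -4, 3), P⁻¹ = [[1, -2, 0], [0, 1, 1], [0, 1, 0]].
Q³ = P·diag(-1, -64, 27)·P⁻¹ = [[-1, 56, 0], [0, 27, 0], [0, -91, -64]].
The requested entry is 27.

27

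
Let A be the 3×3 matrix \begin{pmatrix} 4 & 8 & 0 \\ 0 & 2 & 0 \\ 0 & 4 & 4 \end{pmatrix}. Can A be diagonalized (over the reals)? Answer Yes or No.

Yes

Characteristic polynomial: p(t) = t^3 - 10t^2 + 32t - 32 = (t - 4)^2(t - 2).
t = 4 has algebraic multiplicity 2; rank(A − 4I) = 1, so geometric multiplicity = 2.
Every eigenvalue has geometric = algebraic multiplicity, so A is diagonalizable.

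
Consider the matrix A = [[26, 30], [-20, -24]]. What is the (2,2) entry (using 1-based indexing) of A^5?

-18624

Characteristic polynomial: t^2 - 2t - 24 = (t - 6)(t + 4), so the eigenvalues are -4, 6.
t=6: eigenvector (3, -2).
t=-4: eigenvector (-1, 1).
P = [[3, -1], [-2, 1]], D = diag(6, -4), P⁻¹ = [[1, 1], [2, 3]].
A⁵ = P·diag(7776, -1024)·P⁻¹ = [[25376, 26400], [-17600, -18624]].
The requested entry is -18624.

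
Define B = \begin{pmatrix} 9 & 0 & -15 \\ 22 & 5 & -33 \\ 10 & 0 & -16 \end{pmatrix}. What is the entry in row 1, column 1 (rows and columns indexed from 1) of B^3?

429

Characteristic polynomial: s^3 + 2s^2 - 29s - 30 = (s - 5)(s + 1)(s + 6), so the eigenvalues are -6, -1, 5.
s=-6: eigenvector (1, 1, 1).
s=5: eigenvector (0, 1, 0).
s=-1: eigenvector (3, 0, 2).
P = [[1, 0, 3], [1, 1, 0], [1, 0, 2]], D = diag(-6, 5, -1), P⁻¹ = [[-2, 0, 3], [2, 1, -3], [1, 0, -1]].
B³ = P·diag(-216, 125, -1)·P⁻¹ = [[429, 0, -645], [682, 125, -1023], [430, 0, -646]].
The requested entry is 429.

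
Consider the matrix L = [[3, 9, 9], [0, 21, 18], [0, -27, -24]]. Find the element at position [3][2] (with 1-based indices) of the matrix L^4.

3645

Characteristic polynomial: t^3 - 27t + 54 = (t - 3)^2(t + 6), so the eigenvalues are -6, 3, 3.
t=3: eigenvector (1, 0, 0).
t=-6: eigenvector (-1, -2, 3).
t=3: eigenvector (0, 1, -1).
P = [[1, -1, 0], [0, -2, 1], [0, 3, -1]], D = diag(3, -6, 3), P⁻¹ = [[1, 1, 1], [0, 1, 1], [0, 3, 2]].
L⁴ = P·diag(81, 1296, 81)·P⁻¹ = [[81, -1215, -1215], [0, -2349, -2430], [0, 3645, 3726]].
The requested entry is 3645.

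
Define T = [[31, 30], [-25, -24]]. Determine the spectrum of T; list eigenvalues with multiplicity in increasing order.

Characteristic polynomial: p(r) = r^2 - 7r + 6 = (r - 6)(r - 1).
Roots (with multiplicity): 1, 6.

1, 6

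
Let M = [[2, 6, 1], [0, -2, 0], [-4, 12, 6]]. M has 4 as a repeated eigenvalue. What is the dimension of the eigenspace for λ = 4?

1

M − 4I = [[-2, 6, 1], [0, -6, 0], [-4, 12, 2]].
This matrix has rank 2, so its null space has dimension 3 − 2 = 1.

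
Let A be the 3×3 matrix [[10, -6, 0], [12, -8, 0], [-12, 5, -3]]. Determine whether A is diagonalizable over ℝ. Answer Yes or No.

Yes

Characteristic polynomial: p(s) = s^3 + s^2 - 14s - 24 = (s - 4)(s + 2)(s + 3).
All 3 eigenvalues are distinct, so A is diagonalizable.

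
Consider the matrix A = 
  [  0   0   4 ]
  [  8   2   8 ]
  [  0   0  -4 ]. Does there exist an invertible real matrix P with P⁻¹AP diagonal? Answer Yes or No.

Yes

Characteristic polynomial: p(t) = t^3 + 2t^2 - 8t = t(t - 2)(t + 4).
All 3 eigenvalues are distinct, so A is diagonalizable.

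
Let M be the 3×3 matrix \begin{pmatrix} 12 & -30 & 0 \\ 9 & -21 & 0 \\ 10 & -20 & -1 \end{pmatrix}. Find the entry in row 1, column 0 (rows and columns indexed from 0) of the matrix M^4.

Characteristic polynomial: t^3 + 10t^2 + 27t + 18 = (t + 1)(t + 3)(t + 6), so the eigenvalues are -6, -3, -1.
t=-6: eigenvector (-5, -3, -2).
t=-3: eigenvector (2, 1, 0).
t=-1: eigenvector (0, 0, 1).
P = [[-5, 2, 0], [-3, 1, 0], [-2, 0, 1]], D = diag(-6, -3, -1), P⁻¹ = [[1, -2, 0], [3, -5, 0], [2, -4, 1]].
M⁴ = P·diag(1296, 81, 1)·P⁻¹ = [[-5994, 12150, 0], [-3645, 7371, 0], [-2590, 5180, 1]].
The requested entry is -3645.

-3645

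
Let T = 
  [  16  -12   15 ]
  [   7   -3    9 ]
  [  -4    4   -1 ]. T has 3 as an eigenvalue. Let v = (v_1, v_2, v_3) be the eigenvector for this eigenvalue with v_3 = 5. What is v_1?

T − 3I = [[13, -12, 15], [7, -6, 9], [-4, 4, -4]].
Solving (T − 3I)v = 0 gives the eigenspace spanned by (-15, -10, 5).
With v_3 = 5, v = (-15, -10, 5), so v_1 = -15.

-15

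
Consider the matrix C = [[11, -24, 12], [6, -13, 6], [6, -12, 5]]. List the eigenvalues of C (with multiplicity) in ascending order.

-1, -1, 5

Characteristic polynomial: p(s) = s^3 - 3s^2 - 9s - 5 = (s - 5)(s + 1)^2.
Roots (with multiplicity): -1, -1, 5.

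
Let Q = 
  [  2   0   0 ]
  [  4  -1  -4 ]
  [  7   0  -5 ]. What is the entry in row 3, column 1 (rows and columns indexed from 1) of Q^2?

Characteristic polynomial: t^3 + 4t^2 - 7t - 10 = (t - 2)(t + 1)(t + 5), so the eigenvalues are -5, -1, 2.
t=2: eigenvector (1, 0, 1).
t=-1: eigenvector (0, 1, 0).
t=-5: eigenvector (0, 1, 1).
P = [[1, 0, 0], [0, 1, 1], [1, 0, 1]], D = diag(2, -1, -5), P⁻¹ = [[1, 0, 0], [1, 1, -1], [-1, 0, 1]].
Q² = P·diag(4, 1, 25)·P⁻¹ = [[4, 0, 0], [-24, 1, 24], [-21, 0, 25]].
The requested entry is -21.

-21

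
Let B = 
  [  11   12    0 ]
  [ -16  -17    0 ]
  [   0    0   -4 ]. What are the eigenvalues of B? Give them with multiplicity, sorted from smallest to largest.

Characteristic polynomial: p(s) = s^3 + 10s^2 + 29s + 20 = (s + 1)(s + 4)(s + 5).
Roots (with multiplicity): -5, -4, -1.

-5, -4, -1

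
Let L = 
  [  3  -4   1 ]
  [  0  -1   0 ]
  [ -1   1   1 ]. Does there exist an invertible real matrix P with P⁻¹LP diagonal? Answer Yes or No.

No

Characteristic polynomial: p(r) = r^3 - 3r^2 + 4 = (r - 2)^2(r + 1).
r = 2 has algebraic multiplicity 2; rank(L − 2I) = 2, so geometric multiplicity = 1.
Geometric multiplicity < algebraic multiplicity, so L is not diagonalizable.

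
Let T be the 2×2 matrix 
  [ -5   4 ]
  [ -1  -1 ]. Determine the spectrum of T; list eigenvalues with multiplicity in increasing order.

Characteristic polynomial: p(μ) = μ^2 + 6μ + 9 = (μ + 3)^2.
Roots (with multiplicity): -3, -3.

-3, -3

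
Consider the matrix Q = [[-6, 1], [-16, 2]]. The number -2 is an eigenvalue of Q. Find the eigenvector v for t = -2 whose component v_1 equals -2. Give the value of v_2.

-8

Q + 2I = [[-4, 1], [-16, 4]].
Solving (Q + 2I)v = 0 gives the eigenspace spanned by (-2, -8).
With v_1 = -2, v = (-2, -8), so v_2 = -8.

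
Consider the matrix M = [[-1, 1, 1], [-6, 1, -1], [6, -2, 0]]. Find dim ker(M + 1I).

1

M + 1I = [[0, 1, 1], [-6, 2, -1], [6, -2, 1]].
This matrix has rank 2, so its null space has dimension 3 − 2 = 1.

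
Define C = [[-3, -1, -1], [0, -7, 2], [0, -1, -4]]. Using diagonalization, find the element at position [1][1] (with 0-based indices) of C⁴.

Characteristic polynomial: t^3 + 14t^2 + 63t + 90 = (t + 3)(t + 5)(t + 6), so the eigenvalues are -6, -5, -3.
t=-3: eigenvector (1, 0, 0).
t=-5: eigenvector (1, 1, 1).
t=-6: eigenvector (-1, -2, -1).
P = [[1, 1, -1], [0, 1, -2], [0, 1, -1]], D = diag(-3, -5, -6), P⁻¹ = [[1, 0, -1], [0, -1, 2], [0, -1, 1]].
C⁴ = P·diag(81, 625, 1296)·P⁻¹ = [[81, 671, -127], [0, 1967, -1342], [0, 671, -46]].
The requested entry is 1967.

1967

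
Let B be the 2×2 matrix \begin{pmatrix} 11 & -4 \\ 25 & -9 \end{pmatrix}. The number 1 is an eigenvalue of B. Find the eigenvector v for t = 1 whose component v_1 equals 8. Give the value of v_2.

B − 1I = [[10, -4], [25, -10]].
Solving (B − 1I)v = 0 gives the eigenspace spanned by (8, 20).
With v_1 = 8, v = (8, 20), so v_2 = 20.

20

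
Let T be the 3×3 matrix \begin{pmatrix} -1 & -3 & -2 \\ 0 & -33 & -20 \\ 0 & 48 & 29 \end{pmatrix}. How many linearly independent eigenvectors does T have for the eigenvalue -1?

T + 1I = [[0, -3, -2], [0, -32, -20], [0, 48, 30]].
This matrix has rank 2, so its null space has dimension 3 − 2 = 1.

1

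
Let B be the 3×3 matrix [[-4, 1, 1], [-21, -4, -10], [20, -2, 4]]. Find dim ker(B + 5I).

1

B + 5I = [[1, 1, 1], [-21, 1, -10], [20, -2, 9]].
This matrix has rank 2, so its null space has dimension 3 − 2 = 1.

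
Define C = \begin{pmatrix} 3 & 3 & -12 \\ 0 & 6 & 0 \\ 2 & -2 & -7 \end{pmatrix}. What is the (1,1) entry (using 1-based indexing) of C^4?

-159

Characteristic polynomial: μ^3 - 2μ^2 - 21μ - 18 = (μ - 6)(μ + 1)(μ + 3), so the eigenvalues are -3, -1, 6.
μ=-1: eigenvector (3, 0, 1).
μ=6: eigenvector (1, 1, 0).
μ=-3: eigenvector (2, 0, 1).
P = [[3, 1, 2], [0, 1, 0], [1, 0, 1]], D = diag(-1, 6, -3), P⁻¹ = [[1, -1, -2], [0, 1, 0], [-1, 1, 3]].
C⁴ = P·diag(1, 1296, 81)·P⁻¹ = [[-159, 1455, 480], [0, 1296, 0], [-80, 80, 241]].
The requested entry is -159.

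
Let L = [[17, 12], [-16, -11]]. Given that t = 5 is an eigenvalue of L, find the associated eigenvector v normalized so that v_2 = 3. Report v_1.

-3

L − 5I = [[12, 12], [-16, -16]].
Solving (L − 5I)v = 0 gives the eigenspace spanned by (-3, 3).
With v_2 = 3, v = (-3, 3), so v_1 = -3.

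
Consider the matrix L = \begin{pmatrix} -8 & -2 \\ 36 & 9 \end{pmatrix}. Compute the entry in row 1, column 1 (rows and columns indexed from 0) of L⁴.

9

Characteristic polynomial: μ^2 - μ = μ(μ - 1), so the eigenvalues are 0, 1.
μ=0: eigenvector (1, -4).
μ=1: eigenvector (-2, 9).
P = [[1, -2], [-4, 9]], D = diag(0, 1), P⁻¹ = [[9, 2], [4, 1]].
L⁴ = P·diag(0, 1)·P⁻¹ = [[-8, -2], [36, 9]].
The requested entry is 9.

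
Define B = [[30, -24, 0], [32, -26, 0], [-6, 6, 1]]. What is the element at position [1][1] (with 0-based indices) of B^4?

Characteristic polynomial: μ^3 - 5μ^2 - 8μ + 12 = (μ - 6)(μ - 1)(μ + 2), so the eigenvalues are -2, 1, 6.
μ=6: eigenvector (1, 1, 0).
μ=-2: eigenvector (3, 4, -2).
μ=1: eigenvector (0, 0, 1).
P = [[1, 3, 0], [1, 4, 0], [0, -2, 1]], D = diag(6, -2, 1), P⁻¹ = [[4, -3, 0], [-1, 1, 0], [-2, 2, 1]].
B⁴ = P·diag(1296, 16, 1)·P⁻¹ = [[5136, -3840, 0], [5120, -3824, 0], [30, -30, 1]].
The requested entry is -3824.

-3824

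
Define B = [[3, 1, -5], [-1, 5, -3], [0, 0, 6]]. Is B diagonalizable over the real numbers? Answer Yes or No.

Characteristic polynomial: p(s) = s^3 - 14s^2 + 64s - 96 = (s - 6)(s - 4)^2.
s = 4 has algebraic multiplicity 2; rank(B − 4I) = 2, so geometric multiplicity = 1.
Geometric multiplicity < algebraic multiplicity, so B is not diagonalizable.

No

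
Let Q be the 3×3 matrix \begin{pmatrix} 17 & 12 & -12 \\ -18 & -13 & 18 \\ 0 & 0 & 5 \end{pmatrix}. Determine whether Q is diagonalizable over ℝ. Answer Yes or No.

Yes

Characteristic polynomial: p(t) = t^3 - 9t^2 + 15t + 25 = (t - 5)^2(t + 1).
t = 5 has algebraic multiplicity 2; rank(Q − 5I) = 1, so geometric multiplicity = 2.
Every eigenvalue has geometric = algebraic multiplicity, so Q is diagonalizable.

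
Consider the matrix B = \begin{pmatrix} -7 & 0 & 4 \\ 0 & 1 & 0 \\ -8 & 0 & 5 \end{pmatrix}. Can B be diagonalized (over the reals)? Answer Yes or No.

Yes

Characteristic polynomial: p(r) = r^3 + r^2 - 5r + 3 = (r - 1)^2(r + 3).
r = 1 has algebraic multiplicity 2; rank(B − 1I) = 1, so geometric multiplicity = 2.
Every eigenvalue has geometric = algebraic multiplicity, so B is diagonalizable.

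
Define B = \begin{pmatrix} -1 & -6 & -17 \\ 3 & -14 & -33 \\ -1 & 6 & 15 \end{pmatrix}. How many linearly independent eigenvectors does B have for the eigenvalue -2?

1

B + 2I = [[1, -6, -17], [3, -12, -33], [-1, 6, 17]].
This matrix has rank 2, so its null space has dimension 3 − 2 = 1.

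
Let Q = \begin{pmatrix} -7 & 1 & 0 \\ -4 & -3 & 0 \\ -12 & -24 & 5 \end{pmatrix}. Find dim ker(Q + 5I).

1

Q + 5I = [[-2, 1, 0], [-4, 2, 0], [-12, -24, 10]].
This matrix has rank 2, so its null space has dimension 3 − 2 = 1.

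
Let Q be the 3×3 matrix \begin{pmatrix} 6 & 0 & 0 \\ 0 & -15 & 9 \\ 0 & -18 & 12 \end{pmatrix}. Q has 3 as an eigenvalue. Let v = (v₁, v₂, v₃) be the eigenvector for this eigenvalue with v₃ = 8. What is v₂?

Q − 3I = [[3, 0, 0], [0, -18, 9], [0, -18, 9]].
Solving (Q − 3I)v = 0 gives the eigenspace spanned by (0, 4, 8).
With v₃ = 8, v = (0, 4, 8), so v₂ = 4.

4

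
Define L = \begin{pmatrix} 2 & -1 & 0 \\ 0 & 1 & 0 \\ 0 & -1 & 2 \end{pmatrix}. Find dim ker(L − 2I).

L − 2I = [[0, -1, 0], [0, -1, 0], [0, -1, 0]].
This matrix has rank 1, so its null space has dimension 3 − 1 = 2.

2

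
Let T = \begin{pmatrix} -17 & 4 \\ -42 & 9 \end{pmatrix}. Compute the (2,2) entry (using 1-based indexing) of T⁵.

17049

Characteristic polynomial: s^2 + 8s + 15 = (s + 3)(s + 5), so the eigenvalues are -5, -3.
s=-5: eigenvector (1, 3).
s=-3: eigenvector (2, 7).
P = [[1, 2], [3, 7]], D = diag(-5, -3), P⁻¹ = [[7, -2], [-3, 1]].
T⁵ = P·diag(-3125, -243)·P⁻¹ = [[-20417, 5764], [-60522, 17049]].
The requested entry is 17049.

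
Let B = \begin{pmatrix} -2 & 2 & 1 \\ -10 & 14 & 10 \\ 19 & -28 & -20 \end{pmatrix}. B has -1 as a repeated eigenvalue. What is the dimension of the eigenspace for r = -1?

1

B + 1I = [[-1, 2, 1], [-10, 15, 10], [19, -28, -19]].
This matrix has rank 2, so its null space has dimension 3 − 2 = 1.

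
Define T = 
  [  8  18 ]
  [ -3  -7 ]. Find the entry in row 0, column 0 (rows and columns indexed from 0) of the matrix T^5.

Characteristic polynomial: s^2 - s - 2 = (s - 2)(s + 1), so the eigenvalues are -1, 2.
s=2: eigenvector (3, -1).
s=-1: eigenvector (-2, 1).
P = [[3, -2], [-1, 1]], D = diag(2, -1), P⁻¹ = [[1, 2], [1, 3]].
T⁵ = P·diag(32, -1)·P⁻¹ = [[98, 198], [-33, -67]].
The requested entry is 98.

98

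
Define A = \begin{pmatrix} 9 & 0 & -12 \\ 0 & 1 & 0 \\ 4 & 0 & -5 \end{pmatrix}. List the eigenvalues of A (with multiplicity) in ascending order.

1, 1, 3

Characteristic polynomial: p(t) = t^3 - 5t^2 + 7t - 3 = (t - 3)(t - 1)^2.
Roots (with multiplicity): 1, 1, 3.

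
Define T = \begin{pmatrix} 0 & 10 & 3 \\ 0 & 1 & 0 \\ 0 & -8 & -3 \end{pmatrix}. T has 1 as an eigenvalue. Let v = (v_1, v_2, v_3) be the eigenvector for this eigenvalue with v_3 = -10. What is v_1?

20

T − 1I = [[-1, 10, 3], [0, 0, 0], [0, -8, -4]].
Solving (T − 1I)v = 0 gives the eigenspace spanned by (20, 5, -10).
With v_3 = -10, v = (20, 5, -10), so v_1 = 20.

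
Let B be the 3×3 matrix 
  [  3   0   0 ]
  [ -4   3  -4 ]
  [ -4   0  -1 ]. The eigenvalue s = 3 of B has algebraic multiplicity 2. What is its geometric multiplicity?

B − 3I = [[0, 0, 0], [-4, 0, -4], [-4, 0, -4]].
This matrix has rank 1, so its null space has dimension 3 − 1 = 2.

2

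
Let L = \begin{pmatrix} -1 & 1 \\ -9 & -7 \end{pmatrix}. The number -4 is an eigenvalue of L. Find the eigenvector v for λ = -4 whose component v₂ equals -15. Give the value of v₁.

5

L + 4I = [[3, 1], [-9, -3]].
Solving (L + 4I)v = 0 gives the eigenspace spanned by (5, -15).
With v₂ = -15, v = (5, -15), so v₁ = 5.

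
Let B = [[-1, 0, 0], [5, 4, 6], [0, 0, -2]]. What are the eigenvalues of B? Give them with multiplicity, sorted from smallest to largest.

-2, -1, 4

Characteristic polynomial: p(t) = t^3 - t^2 - 10t - 8 = (t - 4)(t + 1)(t + 2).
Roots (with multiplicity): -2, -1, 4.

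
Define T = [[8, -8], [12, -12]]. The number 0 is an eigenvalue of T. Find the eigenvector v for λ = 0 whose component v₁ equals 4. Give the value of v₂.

T = [[8, -8], [12, -12]].
Solving (T)v = 0 gives the eigenspace spanned by (4, 4).
With v₁ = 4, v = (4, 4), so v₂ = 4.

4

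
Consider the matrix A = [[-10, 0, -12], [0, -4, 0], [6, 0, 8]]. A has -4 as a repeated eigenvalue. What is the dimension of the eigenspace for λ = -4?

2

A + 4I = [[-6, 0, -12], [0, 0, 0], [6, 0, 12]].
This matrix has rank 1, so its null space has dimension 3 − 1 = 2.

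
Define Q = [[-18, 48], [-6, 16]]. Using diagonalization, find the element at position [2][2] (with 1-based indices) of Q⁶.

-512

Characteristic polynomial: λ^2 + 2λ = λ(λ + 2), so the eigenvalues are -2, 0.
λ=0: eigenvector (-8, -3).
λ=-2: eigenvector (3, 1).
P = [[-8, 3], [-3, 1]], D = diag(0, -2), P⁻¹ = [[1, -3], [3, -8]].
Q⁶ = P·diag(0, 64)·P⁻¹ = [[576, -1536], [192, -512]].
The requested entry is -512.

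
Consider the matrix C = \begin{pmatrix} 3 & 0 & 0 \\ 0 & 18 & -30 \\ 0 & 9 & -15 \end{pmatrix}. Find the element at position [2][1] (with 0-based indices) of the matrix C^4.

Characteristic polynomial: λ^3 - 6λ^2 + 9λ = λ(λ - 3)^2, so the eigenvalues are 0, 3, 3.
λ=3: eigenvector (1, 0, 0).
λ=0: eigenvector (0, -5, -3).
λ=3: eigenvector (0, 2, 1).
P = [[1, 0, 0], [0, -5, 2], [0, -3, 1]], D = diag(3, 0, 3), P⁻¹ = [[1, 0, 0], [0, 1, -2], [0, 3, -5]].
C⁴ = P·diag(81, 0, 81)·P⁻¹ = [[81, 0, 0], [0, 486, -810], [0, 243, -405]].
The requested entry is 243.

243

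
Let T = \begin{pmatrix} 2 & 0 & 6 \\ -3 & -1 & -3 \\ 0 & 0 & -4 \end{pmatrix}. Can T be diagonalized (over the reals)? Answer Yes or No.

Characteristic polynomial: p(r) = r^3 + 3r^2 - 6r - 8 = (r - 2)(r + 1)(r + 4).
All 3 eigenvalues are distinct, so T is diagonalizable.

Yes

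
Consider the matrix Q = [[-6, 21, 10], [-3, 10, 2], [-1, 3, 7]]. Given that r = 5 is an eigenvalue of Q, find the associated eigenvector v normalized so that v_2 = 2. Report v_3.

-2

Q − 5I = [[-11, 21, 10], [-3, 5, 2], [-1, 3, 2]].
Solving (Q − 5I)v = 0 gives the eigenspace spanned by (2, 2, -2).
With v_2 = 2, v = (2, 2, -2), so v_3 = -2.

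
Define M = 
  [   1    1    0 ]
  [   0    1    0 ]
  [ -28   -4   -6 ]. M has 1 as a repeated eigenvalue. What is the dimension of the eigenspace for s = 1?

1

M − 1I = [[0, 1, 0], [0, 0, 0], [-28, -4, -7]].
This matrix has rank 2, so its null space has dimension 3 − 2 = 1.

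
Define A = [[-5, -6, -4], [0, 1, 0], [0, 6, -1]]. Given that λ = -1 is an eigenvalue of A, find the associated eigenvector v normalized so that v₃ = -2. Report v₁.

A + 1I = [[-4, -6, -4], [0, 2, 0], [0, 6, 0]].
Solving (A + 1I)v = 0 gives the eigenspace spanned by (2, 0, -2).
With v₃ = -2, v = (2, 0, -2), so v₁ = 2.

2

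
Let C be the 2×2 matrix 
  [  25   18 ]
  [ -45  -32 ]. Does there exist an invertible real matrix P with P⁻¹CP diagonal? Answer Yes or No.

Characteristic polynomial: p(μ) = μ^2 + 7μ + 10 = (μ + 2)(μ + 5).
All 2 eigenvalues are distinct, so C is diagonalizable.

Yes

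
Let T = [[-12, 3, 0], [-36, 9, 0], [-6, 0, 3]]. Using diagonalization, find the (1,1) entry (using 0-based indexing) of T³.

Characteristic polynomial: λ^3 - 9λ = λ(λ - 3)(λ + 3), so the eigenvalues are -3, 0, 3.
λ=3: eigenvector (0, 0, 1).
λ=-3: eigenvector (1, 3, 1).
λ=0: eigenvector (-1, -4, -2).
P = [[0, 1, -1], [0, 3, -4], [1, 1, -2]], D = diag(3, -3, 0), P⁻¹ = [[2, -1, 1], [4, -1, 0], [3, -1, 0]].
T³ = P·diag(27, -27, 0)·P⁻¹ = [[-108, 27, 0], [-324, 81, 0], [-54, 0, 27]].
The requested entry is 81.

81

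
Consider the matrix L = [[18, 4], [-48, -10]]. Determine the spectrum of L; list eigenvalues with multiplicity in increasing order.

Characteristic polynomial: p(s) = s^2 - 8s + 12 = (s - 6)(s - 2).
Roots (with multiplicity): 2, 6.

2, 6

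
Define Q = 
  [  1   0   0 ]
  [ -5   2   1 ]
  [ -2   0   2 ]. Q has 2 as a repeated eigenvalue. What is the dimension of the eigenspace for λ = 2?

Q − 2I = [[-1, 0, 0], [-5, 0, 1], [-2, 0, 0]].
This matrix has rank 2, so its null space has dimension 3 − 2 = 1.

1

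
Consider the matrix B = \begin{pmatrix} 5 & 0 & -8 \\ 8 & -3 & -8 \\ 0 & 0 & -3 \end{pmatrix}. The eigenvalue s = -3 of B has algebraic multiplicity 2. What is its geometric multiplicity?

B + 3I = [[8, 0, -8], [8, 0, -8], [0, 0, 0]].
This matrix has rank 1, so its null space has dimension 3 − 1 = 2.

2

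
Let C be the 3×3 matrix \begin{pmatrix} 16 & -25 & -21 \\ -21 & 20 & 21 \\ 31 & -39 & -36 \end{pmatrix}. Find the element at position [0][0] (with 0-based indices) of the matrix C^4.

4510

Characteristic polynomial: t^3 - 31t - 30 = (t - 6)(t + 1)(t + 5), so the eigenvalues are -5, -1, 6.
t=6: eigenvector (-3, 3, -5).
t=-5: eigenvector (1, 0, 1).
t=-1: eigenvector (1, -1, 2).
P = [[-3, 1, 1], [3, 0, -1], [-5, 1, 2]], D = diag(6, -5, -1), P⁻¹ = [[-1, 1, 1], [1, 1, 0], [-3, 2, 3]].
C⁴ = P·diag(1296, 625, 1)·P⁻¹ = [[4510, -3261, -3885], [-3885, 3886, 3885], [7099, -5851, -6474]].
The requested entry is 4510.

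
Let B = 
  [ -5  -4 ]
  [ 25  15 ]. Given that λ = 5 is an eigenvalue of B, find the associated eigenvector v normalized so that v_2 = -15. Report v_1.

B − 5I = [[-10, -4], [25, 10]].
Solving (B − 5I)v = 0 gives the eigenspace spanned by (6, -15).
With v_2 = -15, v = (6, -15), so v_1 = 6.

6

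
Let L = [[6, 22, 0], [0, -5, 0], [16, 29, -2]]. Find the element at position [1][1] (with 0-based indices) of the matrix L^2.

25

Characteristic polynomial: μ^3 + μ^2 - 32μ - 60 = (μ - 6)(μ + 2)(μ + 5), so the eigenvalues are -5, -2, 6.
μ=6: eigenvector (1, 0, 2).
μ=-5: eigenvector (-2, 1, 1).
μ=-2: eigenvector (0, 0, 1).
P = [[1, -2, 0], [0, 1, 0], [2, 1, 1]], D = diag(6, -5, -2), P⁻¹ = [[1, 2, 0], [0, 1, 0], [-2, -5, 1]].
L² = P·diag(36, 25, 4)·P⁻¹ = [[36, 22, 0], [0, 25, 0], [64, 149, 4]].
The requested entry is 25.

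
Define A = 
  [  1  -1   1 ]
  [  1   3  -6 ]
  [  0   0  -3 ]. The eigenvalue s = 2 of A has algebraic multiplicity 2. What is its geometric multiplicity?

1

A − 2I = [[-1, -1, 1], [1, 1, -6], [0, 0, -5]].
This matrix has rank 2, so its null space has dimension 3 − 2 = 1.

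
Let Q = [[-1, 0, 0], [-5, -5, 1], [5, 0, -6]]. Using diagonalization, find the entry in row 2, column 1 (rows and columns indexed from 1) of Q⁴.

1295

Characteristic polynomial: r^3 + 12r^2 + 41r + 30 = (r + 1)(r + 5)(r + 6), so the eigenvalues are -6, -5, -1.
r=-1: eigenvector (1, -1, 1).
r=-5: eigenvector (0, 1, 0).
r=-6: eigenvector (0, -1, 1).
P = [[1, 0, 0], [-1, 1, -1], [1, 0, 1]], D = diag(-1, -5, -6), P⁻¹ = [[1, 0, 0], [0, 1, 1], [-1, 0, 1]].
Q⁴ = P·diag(1, 625, 1296)·P⁻¹ = [[1, 0, 0], [1295, 625, -671], [-1295, 0, 1296]].
The requested entry is 1295.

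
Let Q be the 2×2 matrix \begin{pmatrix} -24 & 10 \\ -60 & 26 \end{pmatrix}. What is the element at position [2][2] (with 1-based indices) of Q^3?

776

Characteristic polynomial: μ^2 - 2μ - 24 = (μ - 6)(μ + 4), so the eigenvalues are -4, 6.
μ=6: eigenvector (1, 3).
μ=-4: eigenvector (1, 2).
P = [[1, 1], [3, 2]], D = diag(6, -4), P⁻¹ = [[-2, 1], [3, -1]].
Q³ = P·diag(216, -64)·P⁻¹ = [[-624, 280], [-1680, 776]].
The requested entry is 776.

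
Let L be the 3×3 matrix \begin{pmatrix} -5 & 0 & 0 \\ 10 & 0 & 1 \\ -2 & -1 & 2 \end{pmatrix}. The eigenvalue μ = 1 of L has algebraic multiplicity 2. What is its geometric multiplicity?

1

L − 1I = [[-6, 0, 0], [10, -1, 1], [-2, -1, 1]].
This matrix has rank 2, so its null space has dimension 3 − 2 = 1.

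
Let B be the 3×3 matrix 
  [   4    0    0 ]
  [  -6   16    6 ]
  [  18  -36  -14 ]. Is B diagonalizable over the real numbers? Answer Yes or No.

Yes

Characteristic polynomial: p(μ) = μ^3 - 6μ^2 + 32 = (μ - 4)^2(μ + 2).
μ = 4 has algebraic multiplicity 2; rank(B − 4I) = 1, so geometric multiplicity = 2.
Every eigenvalue has geometric = algebraic multiplicity, so B is diagonalizable.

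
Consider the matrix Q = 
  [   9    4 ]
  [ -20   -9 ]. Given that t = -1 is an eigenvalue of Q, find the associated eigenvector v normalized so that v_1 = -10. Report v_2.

Q + 1I = [[10, 4], [-20, -8]].
Solving (Q + 1I)v = 0 gives the eigenspace spanned by (-10, 25).
With v_1 = -10, v = (-10, 25), so v_2 = 25.

25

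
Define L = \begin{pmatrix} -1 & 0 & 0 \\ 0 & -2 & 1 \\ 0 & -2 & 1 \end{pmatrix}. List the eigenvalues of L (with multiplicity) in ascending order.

Characteristic polynomial: p(λ) = λ^3 + 2λ^2 + λ = λ(λ + 1)^2.
Roots (with multiplicity): -1, -1, 0.

-1, -1, 0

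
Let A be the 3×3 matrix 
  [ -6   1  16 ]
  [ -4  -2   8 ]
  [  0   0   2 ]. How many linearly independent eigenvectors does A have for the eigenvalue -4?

1

A + 4I = [[-2, 1, 16], [-4, 2, 8], [0, 0, 6]].
This matrix has rank 2, so its null space has dimension 3 − 2 = 1.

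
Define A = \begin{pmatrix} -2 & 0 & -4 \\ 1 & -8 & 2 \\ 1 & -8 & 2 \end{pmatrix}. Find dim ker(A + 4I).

A + 4I = [[2, 0, -4], [1, -4, 2], [1, -8, 6]].
This matrix has rank 2, so its null space has dimension 3 − 2 = 1.

1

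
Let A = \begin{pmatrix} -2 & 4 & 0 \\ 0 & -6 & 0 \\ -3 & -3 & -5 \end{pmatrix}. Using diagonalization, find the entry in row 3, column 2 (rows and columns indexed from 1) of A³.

-117

Characteristic polynomial: s^3 + 13s^2 + 52s + 60 = (s + 2)(s + 5)(s + 6), so the eigenvalues are -6, -5, -2.
s=-2: eigenvector (1, 0, -1).
s=-6: eigenvector (1, -1, 0).
s=-5: eigenvector (0, 0, 1).
P = [[1, 1, 0], [0, -1, 0], [-1, 0, 1]], D = diag(-2, -6, -5), P⁻¹ = [[1, 1, 0], [0, -1, 0], [1, 1, 1]].
A³ = P·diag(-8, -216, -125)·P⁻¹ = [[-8, 208, 0], [0, -216, 0], [-117, -117, -125]].
The requested entry is -117.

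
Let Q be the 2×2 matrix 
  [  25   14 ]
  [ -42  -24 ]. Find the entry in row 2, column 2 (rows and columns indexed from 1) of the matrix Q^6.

Characteristic polynomial: λ^2 - λ - 12 = (λ - 4)(λ + 3), so the eigenvalues are -3, 4.
λ=-3: eigenvector (1, -2).
λ=4: eigenvector (2, -3).
P = [[1, 2], [-2, -3]], D = diag(-3, 4), P⁻¹ = [[-3, -2], [2, 1]].
Q⁶ = P·diag(729, 4096)·P⁻¹ = [[14197, 6734], [-20202, -9372]].
The requested entry is -9372.

-9372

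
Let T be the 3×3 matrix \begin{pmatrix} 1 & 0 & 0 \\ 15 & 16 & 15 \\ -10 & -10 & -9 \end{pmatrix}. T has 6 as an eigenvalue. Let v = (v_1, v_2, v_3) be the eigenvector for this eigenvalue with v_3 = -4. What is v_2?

T − 6I = [[-5, 0, 0], [15, 10, 15], [-10, -10, -15]].
Solving (T − 6I)v = 0 gives the eigenspace spanned by (0, 6, -4).
With v_3 = -4, v = (0, 6, -4), so v_2 = 6.

6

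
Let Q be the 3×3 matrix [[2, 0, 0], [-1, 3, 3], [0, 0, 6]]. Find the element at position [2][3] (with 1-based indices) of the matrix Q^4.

1215

Characteristic polynomial: μ^3 - 11μ^2 + 36μ - 36 = (μ - 6)(μ - 3)(μ - 2), so the eigenvalues are 2, 3, 6.
μ=3: eigenvector (0, 1, 0).
μ=2: eigenvector (1, 1, 0).
μ=6: eigenvector (0, 1, 1).
P = [[0, 1, 0], [1, 1, 1], [0, 0, 1]], D = diag(3, 2, 6), P⁻¹ = [[-1, 1, -1], [1, 0, 0], [0, 0, 1]].
Q⁴ = P·diag(81, 16, 1296)·P⁻¹ = [[16, 0, 0], [-65, 81, 1215], [0, 0, 1296]].
The requested entry is 1215.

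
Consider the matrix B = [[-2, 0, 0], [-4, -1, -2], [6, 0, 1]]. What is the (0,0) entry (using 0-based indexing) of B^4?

16

Characteristic polynomial: μ^3 + 2μ^2 - μ - 2 = (μ - 1)(μ + 1)(μ + 2), so the eigenvalues are -2, -1, 1.
μ=-2: eigenvector (1, 0, -2).
μ=1: eigenvector (0, 1, -1).
μ=-1: eigenvector (0, 1, 0).
P = [[1, 0, 0], [0, 1, 1], [-2, -1, 0]], D = diag(-2, 1, -1), P⁻¹ = [[1, 0, 0], [-2, 0, -1], [2, 1, 1]].
B⁴ = P·diag(16, 1, 1)·P⁻¹ = [[16, 0, 0], [0, 1, 0], [-30, 0, 1]].
The requested entry is 16.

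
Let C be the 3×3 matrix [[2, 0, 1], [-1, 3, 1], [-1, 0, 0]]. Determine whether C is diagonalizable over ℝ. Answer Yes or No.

No

Characteristic polynomial: p(t) = t^3 - 5t^2 + 7t - 3 = (t - 3)(t - 1)^2.
t = 1 has algebraic multiplicity 2; rank(C − 1I) = 2, so geometric multiplicity = 1.
Geometric multiplicity < algebraic multiplicity, so C is not diagonalizable.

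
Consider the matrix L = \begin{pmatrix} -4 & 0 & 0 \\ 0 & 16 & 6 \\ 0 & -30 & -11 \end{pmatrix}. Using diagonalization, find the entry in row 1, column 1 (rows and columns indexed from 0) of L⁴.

1276

Characteristic polynomial: λ^3 - λ^2 - 16λ + 16 = (λ - 4)(λ - 1)(λ + 4), so the eigenvalues are -4, 1, 4.
λ=-4: eigenvector (1, 0, 0).
λ=4: eigenvector (0, 1, -2).
λ=1: eigenvector (0, -2, 5).
P = [[1, 0, 0], [0, 1, -2], [0, -2, 5]], D = diag(-4, 4, 1), P⁻¹ = [[1, 0, 0], [0, 5, 2], [0, 2, 1]].
L⁴ = P·diag(256, 256, 1)·P⁻¹ = [[256, 0, 0], [0, 1276, 510], [0, -2550, -1019]].
The requested entry is 1276.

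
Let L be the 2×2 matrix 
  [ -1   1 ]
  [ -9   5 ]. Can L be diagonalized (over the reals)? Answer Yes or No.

Characteristic polynomial: p(t) = t^2 - 4t + 4 = (t - 2)^2.
t = 2 has algebraic multiplicity 2; rank(L − 2I) = 1, so geometric multiplicity = 1.
Geometric multiplicity < algebraic multiplicity, so L is not diagonalizable.

No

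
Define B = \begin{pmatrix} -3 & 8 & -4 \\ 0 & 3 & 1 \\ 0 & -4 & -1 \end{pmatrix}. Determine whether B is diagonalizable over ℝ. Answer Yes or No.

Characteristic polynomial: p(r) = r^3 + r^2 - 5r + 3 = (r - 1)^2(r + 3).
r = 1 has algebraic multiplicity 2; rank(B − 1I) = 2, so geometric multiplicity = 1.
Geometric multiplicity < algebraic multiplicity, so B is not diagonalizable.

No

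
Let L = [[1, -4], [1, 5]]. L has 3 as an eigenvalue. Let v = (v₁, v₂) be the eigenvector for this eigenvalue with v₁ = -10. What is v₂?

L − 3I = [[-2, -4], [1, 2]].
Solving (L − 3I)v = 0 gives the eigenspace spanned by (-10, 5).
With v₁ = -10, v = (-10, 5), so v₂ = 5.

5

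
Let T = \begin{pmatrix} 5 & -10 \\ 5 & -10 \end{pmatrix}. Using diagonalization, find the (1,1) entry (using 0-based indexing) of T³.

Characteristic polynomial: s^2 + 5s = s(s + 5), so the eigenvalues are -5, 0.
s=-5: eigenvector (-1, -1).
s=0: eigenvector (-2, -1).
P = [[-1, -2], [-1, -1]], D = diag(-5, 0), P⁻¹ = [[1, -2], [-1, 1]].
T³ = P·diag(-125, 0)·P⁻¹ = [[125, -250], [125, -250]].
The requested entry is -250.

-250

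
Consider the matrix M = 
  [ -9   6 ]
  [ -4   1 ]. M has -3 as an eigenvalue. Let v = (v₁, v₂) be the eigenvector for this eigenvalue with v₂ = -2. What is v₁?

M + 3I = [[-6, 6], [-4, 4]].
Solving (M + 3I)v = 0 gives the eigenspace spanned by (-2, -2).
With v₂ = -2, v = (-2, -2), so v₁ = -2.

-2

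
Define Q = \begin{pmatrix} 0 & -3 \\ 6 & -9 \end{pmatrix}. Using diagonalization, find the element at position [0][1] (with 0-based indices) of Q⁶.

Characteristic polynomial: μ^2 + 9μ + 18 = (μ + 3)(μ + 6), so the eigenvalues are -6, -3.
μ=-3: eigenvector (-1, -1).
μ=-6: eigenvector (1, 2).
P = [[-1, 1], [-1, 2]], D = diag(-3, -6), P⁻¹ = [[-2, 1], [-1, 1]].
Q⁶ = P·diag(729, 46656)·P⁻¹ = [[-45198, 45927], [-91854, 92583]].
The requested entry is 45927.

45927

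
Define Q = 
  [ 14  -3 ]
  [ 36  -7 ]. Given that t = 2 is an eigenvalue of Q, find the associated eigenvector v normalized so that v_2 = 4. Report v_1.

1

Q − 2I = [[12, -3], [36, -9]].
Solving (Q − 2I)v = 0 gives the eigenspace spanned by (1, 4).
With v_2 = 4, v = (1, 4), so v_1 = 1.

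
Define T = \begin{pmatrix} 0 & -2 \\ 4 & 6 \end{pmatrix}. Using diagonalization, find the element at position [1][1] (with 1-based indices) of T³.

Characteristic polynomial: s^2 - 6s + 8 = (s - 4)(s - 2), so the eigenvalues are 2, 4.
s=4: eigenvector (-1, 2).
s=2: eigenvector (-1, 1).
P = [[-1, -1], [2, 1]], D = diag(4, 2), P⁻¹ = [[1, 1], [-2, -1]].
T³ = P·diag(64, 8)·P⁻¹ = [[-48, -56], [112, 120]].
The requested entry is -48.

-48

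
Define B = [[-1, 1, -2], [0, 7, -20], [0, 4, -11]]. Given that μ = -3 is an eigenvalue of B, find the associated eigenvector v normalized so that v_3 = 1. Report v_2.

2

B + 3I = [[2, 1, -2], [0, 10, -20], [0, 4, -8]].
Solving (B + 3I)v = 0 gives the eigenspace spanned by (0, 2, 1).
With v_3 = 1, v = (0, 2, 1), so v_2 = 2.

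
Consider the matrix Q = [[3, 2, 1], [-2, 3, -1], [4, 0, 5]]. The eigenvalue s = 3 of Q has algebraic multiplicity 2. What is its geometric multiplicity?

1

Q − 3I = [[0, 2, 1], [-2, 0, -1], [4, 0, 2]].
This matrix has rank 2, so its null space has dimension 3 − 2 = 1.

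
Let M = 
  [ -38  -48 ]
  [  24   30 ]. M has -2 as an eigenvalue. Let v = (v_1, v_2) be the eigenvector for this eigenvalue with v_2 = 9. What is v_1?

-12

M + 2I = [[-36, -48], [24, 32]].
Solving (M + 2I)v = 0 gives the eigenspace spanned by (-12, 9).
With v_2 = 9, v = (-12, 9), so v_1 = -12.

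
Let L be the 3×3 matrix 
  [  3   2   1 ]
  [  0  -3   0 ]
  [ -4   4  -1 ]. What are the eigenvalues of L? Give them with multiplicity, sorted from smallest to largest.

Characteristic polynomial: p(s) = s^3 + s^2 - 5s + 3 = (s - 1)^2(s + 3).
Roots (with multiplicity): -3, 1, 1.

-3, 1, 1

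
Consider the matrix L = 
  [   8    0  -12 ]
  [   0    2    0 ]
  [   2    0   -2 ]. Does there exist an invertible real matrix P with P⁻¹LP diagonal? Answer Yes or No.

Yes

Characteristic polynomial: p(t) = t^3 - 8t^2 + 20t - 16 = (t - 4)(t - 2)^2.
t = 2 has algebraic multiplicity 2; rank(L − 2I) = 1, so geometric multiplicity = 2.
Every eigenvalue has geometric = algebraic multiplicity, so L is diagonalizable.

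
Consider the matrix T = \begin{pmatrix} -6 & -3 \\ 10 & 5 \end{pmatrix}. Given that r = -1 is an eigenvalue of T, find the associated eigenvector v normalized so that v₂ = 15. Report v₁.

-9

T + 1I = [[-5, -3], [10, 6]].
Solving (T + 1I)v = 0 gives the eigenspace spanned by (-9, 15).
With v₂ = 15, v = (-9, 15), so v₁ = -9.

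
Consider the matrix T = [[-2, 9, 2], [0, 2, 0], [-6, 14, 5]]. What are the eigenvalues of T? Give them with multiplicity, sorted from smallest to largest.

Characteristic polynomial: p(λ) = λ^3 - 5λ^2 + 8λ - 4 = (λ - 2)^2(λ - 1).
Roots (with multiplicity): 1, 2, 2.

1, 2, 2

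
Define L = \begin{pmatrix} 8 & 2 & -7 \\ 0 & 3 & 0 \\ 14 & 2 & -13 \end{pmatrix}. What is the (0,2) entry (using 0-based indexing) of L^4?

Characteristic polynomial: r^3 + 2r^2 - 21r + 18 = (r - 3)(r - 1)(r + 6), so the eigenvalues are -6, 1, 3.
r=-6: eigenvector (1, 0, 2).
r=3: eigenvector (1, 1, 1).
r=1: eigenvector (-1, 0, -1).
P = [[1, 1, -1], [0, 1, 0], [2, 1, -1]], D = diag(-6, 3, 1), P⁻¹ = [[-1, 0, 1], [0, 1, 0], [-2, 1, 1]].
L⁴ = P·diag(1296, 81, 1)·P⁻¹ = [[-1294, 80, 1295], [0, 81, 0], [-2590, 80, 2591]].
The requested entry is 1295.

1295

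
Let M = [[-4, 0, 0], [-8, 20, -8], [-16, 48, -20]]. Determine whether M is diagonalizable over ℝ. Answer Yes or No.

Yes

Characteristic polynomial: p(r) = r^3 + 4r^2 - 16r - 64 = (r - 4)(r + 4)^2.
r = -4 has algebraic multiplicity 2; rank(M + 4I) = 1, so geometric multiplicity = 2.
Every eigenvalue has geometric = algebraic multiplicity, so M is diagonalizable.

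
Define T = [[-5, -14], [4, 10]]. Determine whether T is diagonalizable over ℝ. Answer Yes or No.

Characteristic polynomial: p(λ) = λ^2 - 5λ + 6 = (λ - 3)(λ - 2).
All 2 eigenvalues are distinct, so T is diagonalizable.

Yes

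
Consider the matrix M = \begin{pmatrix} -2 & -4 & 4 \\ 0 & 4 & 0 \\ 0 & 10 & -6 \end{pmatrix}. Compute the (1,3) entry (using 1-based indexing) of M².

-32

Characteristic polynomial: r^3 + 4r^2 - 20r - 48 = (r - 4)(r + 2)(r + 6), so the eigenvalues are -6, -2, 4.
r=-2: eigenvector (1, 0, 0).
r=4: eigenvector (0, 1, 1).
r=-6: eigenvector (-1, 0, 1).
P = [[1, 0, -1], [0, 1, 0], [0, 1, 1]], D = diag(-2, 4, -6), P⁻¹ = [[1, -1, 1], [0, 1, 0], [0, -1, 1]].
M² = P·diag(4, 16, 36)·P⁻¹ = [[4, 32, -32], [0, 16, 0], [0, -20, 36]].
The requested entry is -32.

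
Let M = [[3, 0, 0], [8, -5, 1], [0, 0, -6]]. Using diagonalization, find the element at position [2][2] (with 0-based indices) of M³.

-216

Characteristic polynomial: μ^3 + 8μ^2 - 3μ - 90 = (μ - 3)(μ + 5)(μ + 6), so the eigenvalues are -6, -5, 3.
μ=3: eigenvector (1, 1, 0).
μ=-5: eigenvector (0, 1, 0).
μ=-6: eigenvector (0, -1, 1).
P = [[1, 0, 0], [1, 1, -1], [0, 0, 1]], D = diag(3, -5, -6), P⁻¹ = [[1, 0, 0], [-1, 1, 1], [0, 0, 1]].
M³ = P·diag(27, -125, -216)·P⁻¹ = [[27, 0, 0], [152, -125, 91], [0, 0, -216]].
The requested entry is -216.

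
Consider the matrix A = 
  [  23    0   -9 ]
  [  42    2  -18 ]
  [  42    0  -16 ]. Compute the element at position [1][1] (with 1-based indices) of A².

151

Characteristic polynomial: λ^3 - 9λ^2 + 24λ - 20 = (λ - 5)(λ - 2)^2, so the eigenvalues are 2, 2, 5.
λ=5: eigenvector (1, 2, 2).
λ=2: eigenvector (0, 1, 0).
λ=2: eigenvector (3, 6, 7).
P = [[1, 0, 3], [2, 1, 6], [2, 0, 7]], D = diag(5, 2, 2), P⁻¹ = [[7, 0, -3], [-2, 1, 0], [-2, 0, 1]].
A² = P·diag(25, 4, 4)·P⁻¹ = [[151, 0, -63], [294, 4, -126], [294, 0, -122]].
The requested entry is 151.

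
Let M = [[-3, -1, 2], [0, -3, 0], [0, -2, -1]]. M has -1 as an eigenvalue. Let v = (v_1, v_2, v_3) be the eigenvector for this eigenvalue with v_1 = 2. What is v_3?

2

M + 1I = [[-2, -1, 2], [0, -2, 0], [0, -2, 0]].
Solving (M + 1I)v = 0 gives the eigenspace spanned by (2, 0, 2).
With v_1 = 2, v = (2, 0, 2), so v_3 = 2.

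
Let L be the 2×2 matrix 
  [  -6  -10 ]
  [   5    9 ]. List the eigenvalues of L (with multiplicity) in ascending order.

-1, 4

Characteristic polynomial: p(μ) = μ^2 - 3μ - 4 = (μ - 4)(μ + 1).
Roots (with multiplicity): -1, 4.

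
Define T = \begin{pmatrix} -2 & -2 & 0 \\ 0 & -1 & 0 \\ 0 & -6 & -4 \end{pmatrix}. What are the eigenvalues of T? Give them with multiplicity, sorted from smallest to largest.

-4, -2, -1

Characteristic polynomial: p(μ) = μ^3 + 7μ^2 + 14μ + 8 = (μ + 1)(μ + 2)(μ + 4).
Roots (with multiplicity): -4, -2, -1.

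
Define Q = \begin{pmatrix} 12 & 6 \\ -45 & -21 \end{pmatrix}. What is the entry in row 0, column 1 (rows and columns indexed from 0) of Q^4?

-2430

Characteristic polynomial: s^2 + 9s + 18 = (s + 3)(s + 6), so the eigenvalues are -6, -3.
s=-6: eigenvector (1, -3).
s=-3: eigenvector (2, -5).
P = [[1, 2], [-3, -5]], D = diag(-6, -3), P⁻¹ = [[-5, -2], [3, 1]].
Q⁴ = P·diag(1296, 81)·P⁻¹ = [[-5994, -2430], [18225, 7371]].
The requested entry is -2430.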